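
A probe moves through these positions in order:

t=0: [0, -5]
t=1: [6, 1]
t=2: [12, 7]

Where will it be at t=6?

[36, 31]

Constant displacement of [+6, +6] per step.
step 3: [12, 7] + [+6, +6] → [18, 13]
step 4: [18, 13] + [+6, +6] → [24, 19]
step 5: [24, 19] + [+6, +6] → [30, 25]
step 6: [30, 25] + [+6, +6] → [36, 31]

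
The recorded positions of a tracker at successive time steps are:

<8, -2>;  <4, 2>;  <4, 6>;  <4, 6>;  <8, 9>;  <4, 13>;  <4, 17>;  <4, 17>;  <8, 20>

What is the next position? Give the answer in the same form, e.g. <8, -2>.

<4, 24>

The moves between consecutive positions are <-4, +4>, <+0, +4>, <+0, +0>, <+4, +3>, <-4, +4>, <+0, +4>, <+0, +0>, <+4, +3>; they repeat the 4-cycle [<-4, +4>, <+0, +4>, <+0, +0>, <+4, +3>].
step 9: apply <-4, +4> → <4, 24>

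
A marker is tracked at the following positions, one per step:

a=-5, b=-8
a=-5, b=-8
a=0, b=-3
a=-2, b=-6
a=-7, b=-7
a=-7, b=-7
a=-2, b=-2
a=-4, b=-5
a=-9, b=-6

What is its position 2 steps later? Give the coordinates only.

a=-4, b=-1

Step-to-step displacements: (+0, +0), (+5, +5), (-2, -3), (-5, -1), (+0, +0), (+5, +5), (-2, -3), (-5, -1) — a repeating cycle of length 4.
step 9: apply (+0, +0) → a=-9, b=-6
step 10: apply (+5, +5) → a=-4, b=-1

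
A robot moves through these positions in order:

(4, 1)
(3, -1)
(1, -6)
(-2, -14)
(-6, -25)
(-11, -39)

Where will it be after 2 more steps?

Taking differences between consecutive positions: (-1, -2), (-2, -5), (-3, -8), (-4, -11), (-5, -14). These grow by (-1, -3) each step.
step 6: (-11, -39) + (-6, -17) → (-17, -56)
step 7: (-17, -56) + (-7, -20) → (-24, -76)

(-24, -76)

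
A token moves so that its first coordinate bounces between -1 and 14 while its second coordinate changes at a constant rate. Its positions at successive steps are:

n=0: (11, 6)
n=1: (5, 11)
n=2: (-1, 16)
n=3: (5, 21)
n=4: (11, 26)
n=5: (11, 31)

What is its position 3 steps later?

(5, 46)

The first coordinate reflects between -1 and 14, moving 6 per step.
  step 6: 11 → 5
  step 7: 5 → -1
  step 8: -1 → 5
The second coordinate changes by +5 each step: at step 8 it is 46.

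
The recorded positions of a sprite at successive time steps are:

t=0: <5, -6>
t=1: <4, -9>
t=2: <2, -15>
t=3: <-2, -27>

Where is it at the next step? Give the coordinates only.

The jumps are <-1, -3>, <-2, -6>, <-4, -12> — a geometric progression with ratio 2.
step 4: <-2, -27> + <-8, -24> → <-10, -51>

<-10, -51>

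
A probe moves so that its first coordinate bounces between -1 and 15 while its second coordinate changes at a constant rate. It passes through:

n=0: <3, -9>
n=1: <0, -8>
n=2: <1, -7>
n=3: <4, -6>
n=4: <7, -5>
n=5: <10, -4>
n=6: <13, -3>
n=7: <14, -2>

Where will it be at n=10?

The first coordinate travels 3 per step and bounces off the walls at -1 and 15.
  step 8: 14 → 11
  step 9: 11 → 8
  step 10: 8 → 5
The second coordinate changes by +1 each step: at step 10 it is 1.

<5, 1>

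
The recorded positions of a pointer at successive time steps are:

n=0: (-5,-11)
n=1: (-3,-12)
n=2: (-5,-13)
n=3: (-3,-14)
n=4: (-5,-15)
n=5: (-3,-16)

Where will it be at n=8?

The first coordinate repeats the cycle [-5, -3] with period 2; step 8 mod 2 = 0, giving -5.
The second coordinate changes by -1 each step, so at step 8 it is -11 + 8·(-1) = -19.

(-5,-19)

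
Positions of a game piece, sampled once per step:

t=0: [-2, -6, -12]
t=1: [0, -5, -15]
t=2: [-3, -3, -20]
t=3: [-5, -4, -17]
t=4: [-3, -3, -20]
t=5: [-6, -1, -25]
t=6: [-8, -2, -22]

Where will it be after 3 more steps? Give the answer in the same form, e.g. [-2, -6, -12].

Step-to-step displacements: [+2, +1, -3], [-3, +2, -5], [-2, -1, +3], [+2, +1, -3], [-3, +2, -5], [-2, -1, +3] — a repeating cycle of length 3.
step 7: apply [+2, +1, -3] → [-6, -1, -25]
step 8: apply [-3, +2, -5] → [-9, 1, -30]
step 9: apply [-2, -1, +3] → [-11, 0, -27]

[-11, 0, -27]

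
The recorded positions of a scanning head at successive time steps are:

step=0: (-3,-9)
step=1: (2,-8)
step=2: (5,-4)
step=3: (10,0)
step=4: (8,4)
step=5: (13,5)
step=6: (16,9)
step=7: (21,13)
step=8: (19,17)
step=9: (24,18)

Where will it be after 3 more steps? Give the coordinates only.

(30,30)

The moves between consecutive positions are (+5,+1), (+3,+4), (+5,+4), (-2,+4), (+5,+1), (+3,+4), (+5,+4), (-2,+4), (+5,+1); they repeat the 4-cycle [(+5,+1), (+3,+4), (+5,+4), (-2,+4)].
step 10: apply (+3,+4) → (27,22)
step 11: apply (+5,+4) → (32,26)
step 12: apply (-2,+4) → (30,30)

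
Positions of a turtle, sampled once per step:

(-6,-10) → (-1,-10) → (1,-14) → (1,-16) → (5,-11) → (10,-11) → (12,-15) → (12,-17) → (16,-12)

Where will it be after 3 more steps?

(23,-18)

The moves between consecutive positions are (+5,+0), (+2,-4), (+0,-2), (+4,+5), (+5,+0), (+2,-4), (+0,-2), (+4,+5); they repeat the 4-cycle [(+5,+0), (+2,-4), (+0,-2), (+4,+5)].
step 9: apply (+5,+0) → (21,-12)
step 10: apply (+2,-4) → (23,-16)
step 11: apply (+0,-2) → (23,-18)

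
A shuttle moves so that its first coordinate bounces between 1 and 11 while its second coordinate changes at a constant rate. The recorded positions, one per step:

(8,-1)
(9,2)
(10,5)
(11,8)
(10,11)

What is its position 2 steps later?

(8,17)

The first coordinate reflects between 1 and 11, moving 1 per step.
  step 5: 10 → 9
  step 6: 9 → 8
The second coordinate changes by +3 each step: at step 6 it is 17.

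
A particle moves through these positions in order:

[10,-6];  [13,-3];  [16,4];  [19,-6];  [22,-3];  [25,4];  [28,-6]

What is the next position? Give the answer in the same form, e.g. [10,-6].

First: linear, +3 per step → 31 at step 7.
Second: cycles through -6, -3, 4 every 3 steps. Step 7 lands at position 1 of the cycle → -3.

[31,-3]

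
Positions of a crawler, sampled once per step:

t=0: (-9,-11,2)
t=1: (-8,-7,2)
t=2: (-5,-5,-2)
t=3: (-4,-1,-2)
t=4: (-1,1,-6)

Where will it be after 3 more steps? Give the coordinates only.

(4,11,-10)

The moves between consecutive positions are (+1,+4,+0), (+3,+2,-4), (+1,+4,+0), (+3,+2,-4); they repeat the 2-cycle [(+1,+4,+0), (+3,+2,-4)].
step 5: apply (+1,+4,+0) → (0,5,-6)
step 6: apply (+3,+2,-4) → (3,7,-10)
step 7: apply (+1,+4,+0) → (4,11,-10)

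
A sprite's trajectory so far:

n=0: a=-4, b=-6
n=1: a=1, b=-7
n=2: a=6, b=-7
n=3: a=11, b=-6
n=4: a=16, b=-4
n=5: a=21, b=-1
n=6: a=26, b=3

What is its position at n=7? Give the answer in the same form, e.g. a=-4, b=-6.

a=31, b=8

Successive displacements: (+5,-1), (+5,+0), (+5,+1), (+5,+2), (+5,+3), (+5,+4) — each changes by (+0,+1).
step 7: a=26, b=3 + (+5,+5) → a=31, b=8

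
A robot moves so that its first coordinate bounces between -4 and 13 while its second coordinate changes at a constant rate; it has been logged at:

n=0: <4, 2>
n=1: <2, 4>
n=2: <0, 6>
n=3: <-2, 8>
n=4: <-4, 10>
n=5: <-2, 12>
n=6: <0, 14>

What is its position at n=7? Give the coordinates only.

<2, 16>

The first coordinate reflects between -4 and 13, moving 2 per step.
  step 7: 0 → 2
The second coordinate changes by +2 each step: at step 7 it is 16.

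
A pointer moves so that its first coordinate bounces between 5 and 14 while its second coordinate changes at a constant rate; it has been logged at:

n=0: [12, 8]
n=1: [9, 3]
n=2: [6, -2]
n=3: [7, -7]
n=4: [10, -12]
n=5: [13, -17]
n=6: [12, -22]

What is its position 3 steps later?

The first coordinate travels 3 per step and bounces off the walls at 5 and 14.
  step 7: 12 → 9
  step 8: 9 → 6
  step 9: 6 → 7
The second coordinate changes by -5 each step: at step 9 it is -37.

[7, -37]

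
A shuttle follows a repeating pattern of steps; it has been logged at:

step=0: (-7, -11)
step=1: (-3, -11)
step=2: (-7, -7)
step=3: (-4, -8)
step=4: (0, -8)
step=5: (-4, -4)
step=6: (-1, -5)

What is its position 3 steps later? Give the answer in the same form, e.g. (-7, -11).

(2, -2)

Step-to-step displacements: (+4, +0), (-4, +4), (+3, -1), (+4, +0), (-4, +4), (+3, -1) — a repeating cycle of length 3.
step 7: apply (+4, +0) → (3, -5)
step 8: apply (-4, +4) → (-1, -1)
step 9: apply (+3, -1) → (2, -2)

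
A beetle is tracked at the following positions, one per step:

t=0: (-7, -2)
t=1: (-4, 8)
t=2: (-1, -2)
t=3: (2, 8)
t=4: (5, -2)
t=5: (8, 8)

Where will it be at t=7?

(14, 8)

First: linear, +3 per step → 14 at step 7.
Second: cycles through -2, 8 every 2 steps. Step 7 lands at position 1 of the cycle → 8.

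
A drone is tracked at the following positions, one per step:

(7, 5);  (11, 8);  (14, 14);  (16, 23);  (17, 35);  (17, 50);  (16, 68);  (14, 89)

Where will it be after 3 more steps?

Successive displacements: (+4, +3), (+3, +6), (+2, +9), (+1, +12), (+0, +15), (-1, +18), (-2, +21) — each changes by (-1, +3).
step 8: (14, 89) + (-3, +24) → (11, 113)
step 9: (11, 113) + (-4, +27) → (7, 140)
step 10: (7, 140) + (-5, +30) → (2, 170)

(2, 170)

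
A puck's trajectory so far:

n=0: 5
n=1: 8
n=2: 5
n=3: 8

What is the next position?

5

The jumps are +3, -3, +3 — a geometric progression with ratio -1.
step 4: 8 − 3 → 5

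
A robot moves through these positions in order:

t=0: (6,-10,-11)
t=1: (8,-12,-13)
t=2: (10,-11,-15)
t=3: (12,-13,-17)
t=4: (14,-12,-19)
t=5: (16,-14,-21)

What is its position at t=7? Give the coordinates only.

(20,-15,-25)

Step-to-step displacements: (+2,-2,-2), (+2,+1,-2), (+2,-2,-2), (+2,+1,-2), (+2,-2,-2) — a repeating cycle of length 2.
step 6: apply (+2,+1,-2) → (18,-13,-23)
step 7: apply (+2,-2,-2) → (20,-15,-25)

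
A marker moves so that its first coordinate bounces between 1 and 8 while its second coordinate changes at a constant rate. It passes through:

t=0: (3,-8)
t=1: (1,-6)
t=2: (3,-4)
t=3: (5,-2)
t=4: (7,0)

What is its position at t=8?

(1,8)

The first coordinate reflects between 1 and 8, moving 2 per step.
  step 5: 7 → 7
  step 6: 7 → 5
  step 7: 5 → 3
  step 8: 3 → 1
The second coordinate changes by +2 each step: at step 8 it is 8.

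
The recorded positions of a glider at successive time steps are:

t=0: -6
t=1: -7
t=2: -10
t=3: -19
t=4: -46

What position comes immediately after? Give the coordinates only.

-127

Step-to-step displacements: -1, -3, -9, -27; each is 3× the previous.
step 5: -46 − 81 → -127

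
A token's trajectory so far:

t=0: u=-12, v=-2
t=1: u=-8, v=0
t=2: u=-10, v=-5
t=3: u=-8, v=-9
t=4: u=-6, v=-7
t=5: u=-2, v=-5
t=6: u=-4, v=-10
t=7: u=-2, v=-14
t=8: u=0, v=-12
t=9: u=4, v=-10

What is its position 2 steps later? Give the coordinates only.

Step-to-step displacements: (+4, +2), (-2, -5), (+2, -4), (+2, +2), (+4, +2), (-2, -5), (+2, -4), (+2, +2), (+4, +2) — a repeating cycle of length 4.
step 10: apply (-2, -5) → u=2, v=-15
step 11: apply (+2, -4) → u=4, v=-19

u=4, v=-19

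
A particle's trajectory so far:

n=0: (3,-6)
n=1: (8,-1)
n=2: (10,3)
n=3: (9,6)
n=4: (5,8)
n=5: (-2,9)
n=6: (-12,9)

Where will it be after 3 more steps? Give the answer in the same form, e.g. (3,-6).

(-60,3)

Successive displacements: (+5,+5), (+2,+4), (-1,+3), (-4,+2), (-7,+1), (-10,+0) — each changes by (-3,-1).
step 7: (-12,9) + (-13,-1) → (-25,8)
step 8: (-25,8) + (-16,-2) → (-41,6)
step 9: (-41,6) + (-19,-3) → (-60,3)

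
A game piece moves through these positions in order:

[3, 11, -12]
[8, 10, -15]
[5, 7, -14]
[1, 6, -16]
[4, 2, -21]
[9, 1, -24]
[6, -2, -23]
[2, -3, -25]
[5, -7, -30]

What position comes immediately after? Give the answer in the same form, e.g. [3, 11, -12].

The moves between consecutive positions are [+5, -1, -3], [-3, -3, +1], [-4, -1, -2], [+3, -4, -5], [+5, -1, -3], [-3, -3, +1], [-4, -1, -2], [+3, -4, -5]; they repeat the 4-cycle [[+5, -1, -3], [-3, -3, +1], [-4, -1, -2], [+3, -4, -5]].
step 9: apply [+5, -1, -3] → [10, -8, -33]

[10, -8, -33]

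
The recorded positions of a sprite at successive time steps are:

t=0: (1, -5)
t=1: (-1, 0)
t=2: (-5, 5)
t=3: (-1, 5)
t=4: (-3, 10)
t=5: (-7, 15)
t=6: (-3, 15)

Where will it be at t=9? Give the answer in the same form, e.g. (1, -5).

The moves between consecutive positions are (-2, +5), (-4, +5), (+4, +0), (-2, +5), (-4, +5), (+4, +0); they repeat the 3-cycle [(-2, +5), (-4, +5), (+4, +0)].
step 7: apply (-2, +5) → (-5, 20)
step 8: apply (-4, +5) → (-9, 25)
step 9: apply (+4, +0) → (-5, 25)

(-5, 25)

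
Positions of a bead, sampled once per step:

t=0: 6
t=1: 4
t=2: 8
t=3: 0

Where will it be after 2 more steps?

Step-to-step displacements: -2, +4, -8; each is -2× the previous.
step 4: 0 + 16 → 16
step 5: 16 − 32 → -16

-16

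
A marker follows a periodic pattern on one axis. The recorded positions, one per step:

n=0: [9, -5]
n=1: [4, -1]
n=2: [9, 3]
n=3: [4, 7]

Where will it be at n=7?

[4, 23]

The first coordinate repeats the cycle [9, 4] with period 2; step 7 mod 2 = 1, giving 4.
The second coordinate changes by +4 each step, so at step 7 it is -5 + 7·(4) = 23.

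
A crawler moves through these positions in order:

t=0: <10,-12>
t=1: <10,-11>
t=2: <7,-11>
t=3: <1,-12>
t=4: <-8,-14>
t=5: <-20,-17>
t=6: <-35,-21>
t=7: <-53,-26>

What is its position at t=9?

Successive displacements: <+0,+1>, <-3,+0>, <-6,-1>, <-9,-2>, <-12,-3>, <-15,-4>, <-18,-5> — each changes by <-3,-1>.
step 8: <-53,-26> + <-21,-6> → <-74,-32>
step 9: <-74,-32> + <-24,-7> → <-98,-39>

<-98,-39>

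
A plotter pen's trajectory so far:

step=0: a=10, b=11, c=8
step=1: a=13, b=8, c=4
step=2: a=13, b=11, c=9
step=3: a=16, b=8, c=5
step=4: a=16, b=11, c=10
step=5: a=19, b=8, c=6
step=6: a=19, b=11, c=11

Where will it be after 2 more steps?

Step-to-step displacements: (+3, -3, -4), (+0, +3, +5), (+3, -3, -4), (+0, +3, +5), (+3, -3, -4), (+0, +3, +5) — a repeating cycle of length 2.
step 7: apply (+3, -3, -4) → a=22, b=8, c=7
step 8: apply (+0, +3, +5) → a=22, b=11, c=12

a=22, b=11, c=12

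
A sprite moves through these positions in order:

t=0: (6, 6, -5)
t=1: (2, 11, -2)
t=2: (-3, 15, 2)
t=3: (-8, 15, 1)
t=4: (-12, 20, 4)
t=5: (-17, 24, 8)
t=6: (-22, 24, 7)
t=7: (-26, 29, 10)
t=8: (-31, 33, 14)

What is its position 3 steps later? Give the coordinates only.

The moves between consecutive positions are (-4, +5, +3), (-5, +4, +4), (-5, +0, -1), (-4, +5, +3), (-5, +4, +4), (-5, +0, -1), (-4, +5, +3), (-5, +4, +4); they repeat the 3-cycle [(-4, +5, +3), (-5, +4, +4), (-5, +0, -1)].
step 9: apply (-5, +0, -1) → (-36, 33, 13)
step 10: apply (-4, +5, +3) → (-40, 38, 16)
step 11: apply (-5, +4, +4) → (-45, 42, 20)

(-45, 42, 20)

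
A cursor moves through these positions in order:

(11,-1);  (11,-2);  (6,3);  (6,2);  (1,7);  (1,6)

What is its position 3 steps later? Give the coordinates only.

(-9,15)

Step-to-step displacements: (+0,-1), (-5,+5), (+0,-1), (-5,+5), (+0,-1) — a repeating cycle of length 2.
step 6: apply (-5,+5) → (-4,11)
step 7: apply (+0,-1) → (-4,10)
step 8: apply (-5,+5) → (-9,15)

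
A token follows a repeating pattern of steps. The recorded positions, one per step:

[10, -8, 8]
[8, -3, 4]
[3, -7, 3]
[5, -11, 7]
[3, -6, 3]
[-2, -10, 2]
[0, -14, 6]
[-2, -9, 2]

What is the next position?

[-7, -13, 1]

Step-to-step displacements: [-2, +5, -4], [-5, -4, -1], [+2, -4, +4], [-2, +5, -4], [-5, -4, -1], [+2, -4, +4], [-2, +5, -4] — a repeating cycle of length 3.
step 8: apply [-5, -4, -1] → [-7, -13, 1]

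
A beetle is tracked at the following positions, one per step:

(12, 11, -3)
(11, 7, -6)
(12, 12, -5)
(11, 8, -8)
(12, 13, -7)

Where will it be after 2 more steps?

(12, 14, -9)

Step-to-step displacements: (-1, -4, -3), (+1, +5, +1), (-1, -4, -3), (+1, +5, +1) — a repeating cycle of length 2.
step 5: apply (-1, -4, -3) → (11, 9, -10)
step 6: apply (+1, +5, +1) → (12, 14, -9)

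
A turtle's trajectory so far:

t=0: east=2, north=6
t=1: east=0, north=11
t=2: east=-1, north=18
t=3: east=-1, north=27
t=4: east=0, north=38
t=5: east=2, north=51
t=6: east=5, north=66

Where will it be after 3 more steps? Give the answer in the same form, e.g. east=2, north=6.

Successive displacements: (-2,+5), (-1,+7), (+0,+9), (+1,+11), (+2,+13), (+3,+15) — each changes by (+1,+2).
step 7: east=5, north=66 + (+4,+17) → east=9, north=83
step 8: east=9, north=83 + (+5,+19) → east=14, north=102
step 9: east=14, north=102 + (+6,+21) → east=20, north=123

east=20, north=123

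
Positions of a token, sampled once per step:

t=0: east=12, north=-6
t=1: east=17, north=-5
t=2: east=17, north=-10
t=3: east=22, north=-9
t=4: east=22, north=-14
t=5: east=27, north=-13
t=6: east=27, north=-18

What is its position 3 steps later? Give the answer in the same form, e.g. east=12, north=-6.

Step-to-step displacements: (+5, +1), (+0, -5), (+5, +1), (+0, -5), (+5, +1), (+0, -5) — a repeating cycle of length 2.
step 7: apply (+5, +1) → east=32, north=-17
step 8: apply (+0, -5) → east=32, north=-22
step 9: apply (+5, +1) → east=37, north=-21

east=37, north=-21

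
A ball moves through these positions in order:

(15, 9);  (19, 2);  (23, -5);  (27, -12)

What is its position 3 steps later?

Constant displacement of (+4, -7) per step.
step 4: (27, -12) + (+4, -7) → (31, -19)
step 5: (31, -19) + (+4, -7) → (35, -26)
step 6: (35, -26) + (+4, -7) → (39, -33)

(39, -33)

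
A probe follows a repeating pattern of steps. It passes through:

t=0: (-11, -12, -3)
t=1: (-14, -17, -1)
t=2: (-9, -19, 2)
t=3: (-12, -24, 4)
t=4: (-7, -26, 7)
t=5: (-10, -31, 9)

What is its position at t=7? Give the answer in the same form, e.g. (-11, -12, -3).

(-8, -38, 14)

Differencing gives (-3, -5, +2), (+5, -2, +3), (-3, -5, +2), (+5, -2, +3), (-3, -5, +2). This is the pattern (-3, -5, +2), (+5, -2, +3) repeated.
step 6: apply (+5, -2, +3) → (-5, -33, 12)
step 7: apply (-3, -5, +2) → (-8, -38, 14)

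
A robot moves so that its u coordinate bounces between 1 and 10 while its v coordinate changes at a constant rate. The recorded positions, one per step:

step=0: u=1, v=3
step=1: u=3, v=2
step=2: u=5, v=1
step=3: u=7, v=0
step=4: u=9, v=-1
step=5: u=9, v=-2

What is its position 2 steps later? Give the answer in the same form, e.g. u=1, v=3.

The u coordinate travels 2 per step and bounces off the walls at 1 and 10.
  step 6: 9 → 7
  step 7: 7 → 5
The v coordinate changes by -1 each step: at step 7 it is -4.

u=5, v=-4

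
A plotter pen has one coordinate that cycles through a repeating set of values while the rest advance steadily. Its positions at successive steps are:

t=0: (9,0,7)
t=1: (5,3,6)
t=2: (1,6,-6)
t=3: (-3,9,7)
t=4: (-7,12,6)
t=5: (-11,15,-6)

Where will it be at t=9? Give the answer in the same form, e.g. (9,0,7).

First: linear, -4 per step → -27 at step 9.
Second: linear, +3 per step → 27 at step 9.
Third: cycles through 7, 6, -6 every 3 steps. Step 9 lands at position 0 of the cycle → 7.

(-27,27,7)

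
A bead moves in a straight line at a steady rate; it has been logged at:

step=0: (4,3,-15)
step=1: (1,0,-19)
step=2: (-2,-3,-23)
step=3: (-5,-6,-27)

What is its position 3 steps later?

The position changes by (-3,-3,-4) every step.
step 4: (-5,-6,-27) + (-3,-3,-4) → (-8,-9,-31)
step 5: (-8,-9,-31) + (-3,-3,-4) → (-11,-12,-35)
step 6: (-11,-12,-35) + (-3,-3,-4) → (-14,-15,-39)

(-14,-15,-39)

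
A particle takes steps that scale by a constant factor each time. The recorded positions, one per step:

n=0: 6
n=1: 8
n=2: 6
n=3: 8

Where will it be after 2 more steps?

Consecutive displacements +2, -2, +2 scale by a factor of -1 each step.
step 4: 8 − 2 → 6
step 5: 6 + 2 → 8

8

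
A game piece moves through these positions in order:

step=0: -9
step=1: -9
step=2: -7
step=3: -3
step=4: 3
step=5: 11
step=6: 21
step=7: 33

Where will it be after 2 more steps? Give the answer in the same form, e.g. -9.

Successive displacements: +0, +2, +4, +6, +8, +10, +12 — each changes by +2.
step 8: 33 + 14 → 47
step 9: 47 + 16 → 63

63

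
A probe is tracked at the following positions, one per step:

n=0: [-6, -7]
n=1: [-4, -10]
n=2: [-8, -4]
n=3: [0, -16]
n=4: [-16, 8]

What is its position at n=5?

[16, -40]

Step-to-step displacements: [+2, -3], [-4, +6], [+8, -12], [-16, +24]; each is -2× the previous.
step 5: [-16, 8] + [+32, -48] → [16, -40]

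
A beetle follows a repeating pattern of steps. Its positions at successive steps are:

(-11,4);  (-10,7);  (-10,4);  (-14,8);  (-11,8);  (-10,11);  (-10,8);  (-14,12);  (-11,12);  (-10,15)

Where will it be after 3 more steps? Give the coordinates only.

The moves between consecutive positions are (+1,+3), (+0,-3), (-4,+4), (+3,+0), (+1,+3), (+0,-3), (-4,+4), (+3,+0), (+1,+3); they repeat the 4-cycle [(+1,+3), (+0,-3), (-4,+4), (+3,+0)].
step 10: apply (+0,-3) → (-10,12)
step 11: apply (-4,+4) → (-14,16)
step 12: apply (+3,+0) → (-11,16)

(-11,16)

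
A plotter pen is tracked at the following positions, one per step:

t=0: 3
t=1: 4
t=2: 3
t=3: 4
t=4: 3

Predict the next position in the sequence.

The jumps are +1, -1, +1, -1 — a geometric progression with ratio -1.
step 5: 3 + 1 → 4

4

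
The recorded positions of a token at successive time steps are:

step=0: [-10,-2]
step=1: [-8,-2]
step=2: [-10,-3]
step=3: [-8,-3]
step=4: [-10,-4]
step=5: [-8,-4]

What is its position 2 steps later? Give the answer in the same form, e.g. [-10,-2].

[-8,-5]

The moves between consecutive positions are [+2,+0], [-2,-1], [+2,+0], [-2,-1], [+2,+0]; they repeat the 2-cycle [[+2,+0], [-2,-1]].
step 6: apply [-2,-1] → [-10,-5]
step 7: apply [+2,+0] → [-8,-5]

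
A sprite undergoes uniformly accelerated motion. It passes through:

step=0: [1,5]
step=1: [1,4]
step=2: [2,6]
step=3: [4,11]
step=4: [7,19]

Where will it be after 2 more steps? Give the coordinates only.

[16,44]

First differences are [+0,-1], [+1,+2], [+2,+5], [+3,+8]; their common second difference is [+1,+3] (constant acceleration).
step 5: [7,19] + [+4,+11] → [11,30]
step 6: [11,30] + [+5,+14] → [16,44]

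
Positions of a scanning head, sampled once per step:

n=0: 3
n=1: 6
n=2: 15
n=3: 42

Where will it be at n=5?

The jumps are +3, +9, +27 — a geometric progression with ratio 3.
step 4: 42 + 81 → 123
step 5: 123 + 243 → 366

366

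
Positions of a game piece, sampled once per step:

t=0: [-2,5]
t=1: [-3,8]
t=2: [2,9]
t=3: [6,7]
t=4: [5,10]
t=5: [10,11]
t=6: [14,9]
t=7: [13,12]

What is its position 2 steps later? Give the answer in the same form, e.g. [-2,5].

[22,11]

The moves between consecutive positions are [-1,+3], [+5,+1], [+4,-2], [-1,+3], [+5,+1], [+4,-2], [-1,+3]; they repeat the 3-cycle [[-1,+3], [+5,+1], [+4,-2]].
step 8: apply [+5,+1] → [18,13]
step 9: apply [+4,-2] → [22,11]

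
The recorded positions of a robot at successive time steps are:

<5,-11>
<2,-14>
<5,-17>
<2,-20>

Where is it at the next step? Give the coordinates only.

First: cycles through 5, 2 every 2 steps. Step 4 lands at position 0 of the cycle → 5.
Second: linear, -3 per step → -23 at step 4.

<5,-23>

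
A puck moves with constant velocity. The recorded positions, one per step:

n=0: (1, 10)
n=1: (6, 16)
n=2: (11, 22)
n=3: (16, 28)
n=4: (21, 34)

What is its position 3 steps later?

(36, 52)

Each step adds (+5, +6) to the position.
step 5: (21, 34) + (+5, +6) → (26, 40)
step 6: (26, 40) + (+5, +6) → (31, 46)
step 7: (31, 46) + (+5, +6) → (36, 52)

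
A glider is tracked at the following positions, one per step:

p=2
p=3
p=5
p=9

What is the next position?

p=17

The jumps are +1, +2, +4 — a geometric progression with ratio 2.
step 4: 9 + 8 → p=17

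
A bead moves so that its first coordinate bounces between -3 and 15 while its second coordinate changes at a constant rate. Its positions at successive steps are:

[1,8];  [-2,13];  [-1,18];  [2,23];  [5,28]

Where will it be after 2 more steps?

[11,38]

The first coordinate reflects between -3 and 15, moving 3 per step.
  step 5: 5 → 8
  step 6: 8 → 11
The second coordinate changes by +5 each step: at step 6 it is 38.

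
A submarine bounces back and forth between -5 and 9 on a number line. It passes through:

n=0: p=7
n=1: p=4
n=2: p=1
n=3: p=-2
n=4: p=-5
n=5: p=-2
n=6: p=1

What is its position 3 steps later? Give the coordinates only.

p=8

The value travels 3 per step and bounces off the walls at -5 and 9.
  step 7: 1 → 4
  step 8: 4 → 7
  step 9: 7 → 8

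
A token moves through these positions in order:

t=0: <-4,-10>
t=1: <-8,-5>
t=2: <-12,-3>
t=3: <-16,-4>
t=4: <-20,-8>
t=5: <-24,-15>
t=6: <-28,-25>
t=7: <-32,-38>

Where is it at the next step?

<-36,-54>

Successive displacements: <-4,+5>, <-4,+2>, <-4,-1>, <-4,-4>, <-4,-7>, <-4,-10>, <-4,-13> — each changes by <+0,-3>.
step 8: <-32,-38> + <-4,-16> → <-36,-54>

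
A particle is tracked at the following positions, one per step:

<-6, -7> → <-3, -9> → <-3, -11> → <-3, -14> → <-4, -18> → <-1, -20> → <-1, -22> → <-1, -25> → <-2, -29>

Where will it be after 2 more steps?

Step-to-step displacements: <+3, -2>, <+0, -2>, <+0, -3>, <-1, -4>, <+3, -2>, <+0, -2>, <+0, -3>, <-1, -4> — a repeating cycle of length 4.
step 9: apply <+3, -2> → <1, -31>
step 10: apply <+0, -2> → <1, -33>

<1, -33>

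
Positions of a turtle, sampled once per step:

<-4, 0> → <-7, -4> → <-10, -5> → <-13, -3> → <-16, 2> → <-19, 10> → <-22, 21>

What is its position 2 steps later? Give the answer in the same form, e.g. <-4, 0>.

<-28, 52>

First differences are <-3, -4>, <-3, -1>, <-3, +2>, <-3, +5>, <-3, +8>, <-3, +11>; their common second difference is <+0, +3> (constant acceleration).
step 7: <-22, 21> + <-3, +14> → <-25, 35>
step 8: <-25, 35> + <-3, +17> → <-28, 52>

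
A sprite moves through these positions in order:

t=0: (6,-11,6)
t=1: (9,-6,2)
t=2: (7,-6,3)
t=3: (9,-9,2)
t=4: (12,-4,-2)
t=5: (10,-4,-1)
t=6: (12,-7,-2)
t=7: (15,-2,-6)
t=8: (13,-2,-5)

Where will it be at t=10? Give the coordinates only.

Differencing gives (+3,+5,-4), (-2,+0,+1), (+2,-3,-1), (+3,+5,-4), (-2,+0,+1), (+2,-3,-1), (+3,+5,-4), (-2,+0,+1). This is the pattern (+3,+5,-4), (-2,+0,+1), (+2,-3,-1) repeated.
step 9: apply (+2,-3,-1) → (15,-5,-6)
step 10: apply (+3,+5,-4) → (18,0,-10)

(18,0,-10)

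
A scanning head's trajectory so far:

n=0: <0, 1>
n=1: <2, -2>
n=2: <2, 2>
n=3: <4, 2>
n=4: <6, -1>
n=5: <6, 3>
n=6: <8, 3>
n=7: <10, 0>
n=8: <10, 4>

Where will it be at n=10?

<14, 1>

Step-to-step displacements: <+2, -3>, <+0, +4>, <+2, +0>, <+2, -3>, <+0, +4>, <+2, +0>, <+2, -3>, <+0, +4> — a repeating cycle of length 3.
step 9: apply <+2, +0> → <12, 4>
step 10: apply <+2, -3> → <14, 1>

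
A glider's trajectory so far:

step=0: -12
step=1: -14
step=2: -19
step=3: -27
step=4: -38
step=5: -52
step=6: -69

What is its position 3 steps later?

Taking differences between consecutive positions: -2, -5, -8, -11, -14, -17. These grow by -3 each step.
step 7: -69 − 20 → -89
step 8: -89 − 23 → -112
step 9: -112 − 26 → -138

-138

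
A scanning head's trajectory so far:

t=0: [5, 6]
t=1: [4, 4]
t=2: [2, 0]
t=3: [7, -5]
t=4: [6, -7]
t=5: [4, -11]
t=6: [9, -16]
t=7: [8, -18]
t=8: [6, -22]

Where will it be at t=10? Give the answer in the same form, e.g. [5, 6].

[10, -29]

The moves between consecutive positions are [-1, -2], [-2, -4], [+5, -5], [-1, -2], [-2, -4], [+5, -5], [-1, -2], [-2, -4]; they repeat the 3-cycle [[-1, -2], [-2, -4], [+5, -5]].
step 9: apply [+5, -5] → [11, -27]
step 10: apply [-1, -2] → [10, -29]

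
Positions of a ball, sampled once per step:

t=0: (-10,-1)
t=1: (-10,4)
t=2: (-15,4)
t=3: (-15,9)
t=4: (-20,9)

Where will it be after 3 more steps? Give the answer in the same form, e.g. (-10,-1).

The moves between consecutive positions are (+0,+5), (-5,+0), (+0,+5), (-5,+0); they repeat the 2-cycle [(+0,+5), (-5,+0)].
step 5: apply (+0,+5) → (-20,14)
step 6: apply (-5,+0) → (-25,14)
step 7: apply (+0,+5) → (-25,19)

(-25,19)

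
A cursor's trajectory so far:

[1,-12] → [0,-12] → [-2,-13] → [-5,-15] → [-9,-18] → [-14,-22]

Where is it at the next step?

[-20,-27]

Successive displacements: [-1,+0], [-2,-1], [-3,-2], [-4,-3], [-5,-4] — each changes by [-1,-1].
step 6: [-14,-22] + [-6,-5] → [-20,-27]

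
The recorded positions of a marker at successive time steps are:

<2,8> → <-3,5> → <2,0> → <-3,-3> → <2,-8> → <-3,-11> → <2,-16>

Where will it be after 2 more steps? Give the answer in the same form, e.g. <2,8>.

<2,-24>

Differencing gives <-5,-3>, <+5,-5>, <-5,-3>, <+5,-5>, <-5,-3>, <+5,-5>. This is the pattern <-5,-3>, <+5,-5> repeated.
step 7: apply <-5,-3> → <-3,-19>
step 8: apply <+5,-5> → <2,-24>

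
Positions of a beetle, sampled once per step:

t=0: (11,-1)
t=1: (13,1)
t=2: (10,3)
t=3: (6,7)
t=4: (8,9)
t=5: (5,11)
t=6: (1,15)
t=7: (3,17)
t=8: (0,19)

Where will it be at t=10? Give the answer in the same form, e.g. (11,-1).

(-2,25)

Step-to-step displacements: (+2,+2), (-3,+2), (-4,+4), (+2,+2), (-3,+2), (-4,+4), (+2,+2), (-3,+2) — a repeating cycle of length 3.
step 9: apply (-4,+4) → (-4,23)
step 10: apply (+2,+2) → (-2,25)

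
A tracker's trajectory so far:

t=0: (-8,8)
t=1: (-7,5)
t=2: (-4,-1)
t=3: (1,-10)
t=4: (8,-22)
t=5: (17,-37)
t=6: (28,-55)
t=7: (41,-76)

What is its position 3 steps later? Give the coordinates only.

First differences are (+1,-3), (+3,-6), (+5,-9), (+7,-12), (+9,-15), (+11,-18), (+13,-21); their common second difference is (+2,-3) (constant acceleration).
step 8: (41,-76) + (+15,-24) → (56,-100)
step 9: (56,-100) + (+17,-27) → (73,-127)
step 10: (73,-127) + (+19,-30) → (92,-157)

(92,-157)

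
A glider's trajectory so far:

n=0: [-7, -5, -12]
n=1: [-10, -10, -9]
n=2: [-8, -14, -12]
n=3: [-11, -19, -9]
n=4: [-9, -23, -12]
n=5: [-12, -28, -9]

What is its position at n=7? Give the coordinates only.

The moves between consecutive positions are [-3, -5, +3], [+2, -4, -3], [-3, -5, +3], [+2, -4, -3], [-3, -5, +3]; they repeat the 2-cycle [[-3, -5, +3], [+2, -4, -3]].
step 6: apply [+2, -4, -3] → [-10, -32, -12]
step 7: apply [-3, -5, +3] → [-13, -37, -9]

[-13, -37, -9]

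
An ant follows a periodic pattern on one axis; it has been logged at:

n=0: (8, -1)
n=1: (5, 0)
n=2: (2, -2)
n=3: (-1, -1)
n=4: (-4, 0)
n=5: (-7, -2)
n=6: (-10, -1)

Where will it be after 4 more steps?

First: linear, -3 per step → -22 at step 10.
Second: cycles through -1, 0, -2 every 3 steps. Step 10 lands at position 1 of the cycle → 0.

(-22, 0)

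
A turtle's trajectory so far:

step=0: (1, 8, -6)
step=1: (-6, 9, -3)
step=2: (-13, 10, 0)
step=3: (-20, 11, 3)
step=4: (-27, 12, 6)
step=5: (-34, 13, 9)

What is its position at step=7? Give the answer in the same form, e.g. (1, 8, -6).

The position changes by (-7, +1, +3) every step.
step 6: (-34, 13, 9) + (-7, +1, +3) → (-41, 14, 12)
step 7: (-41, 14, 12) + (-7, +1, +3) → (-48, 15, 15)

(-48, 15, 15)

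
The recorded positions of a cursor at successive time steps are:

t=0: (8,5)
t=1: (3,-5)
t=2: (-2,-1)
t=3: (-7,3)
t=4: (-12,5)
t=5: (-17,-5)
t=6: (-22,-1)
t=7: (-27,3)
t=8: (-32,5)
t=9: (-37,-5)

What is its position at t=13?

(-57,-5)

First: linear, -5 per step → -57 at step 13.
Second: cycles through 5, -5, -1, 3 every 4 steps. Step 13 lands at position 1 of the cycle → -5.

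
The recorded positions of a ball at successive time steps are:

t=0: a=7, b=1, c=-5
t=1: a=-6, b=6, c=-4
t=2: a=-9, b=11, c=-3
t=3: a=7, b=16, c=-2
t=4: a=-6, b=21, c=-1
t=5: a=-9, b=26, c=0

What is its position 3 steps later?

The a coordinate repeats the cycle [7, -6, -9] with period 3; step 8 mod 3 = 2, giving -9.
The b coordinate changes by +5 each step, so at step 8 it is 1 + 8·(5) = 41.
The c coordinate changes by +1 each step, so at step 8 it is -5 + 8·(1) = 3.

a=-9, b=41, c=3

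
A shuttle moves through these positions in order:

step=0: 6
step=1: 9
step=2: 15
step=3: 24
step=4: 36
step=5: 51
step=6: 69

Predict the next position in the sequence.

90

First differences are +3, +6, +9, +12, +15, +18; their common second difference is +3 (constant acceleration).
step 7: 69 + 21 → 90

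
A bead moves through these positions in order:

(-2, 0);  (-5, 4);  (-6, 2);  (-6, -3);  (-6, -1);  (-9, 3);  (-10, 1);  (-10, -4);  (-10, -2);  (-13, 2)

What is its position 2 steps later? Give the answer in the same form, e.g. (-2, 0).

Step-to-step displacements: (-3, +4), (-1, -2), (+0, -5), (+0, +2), (-3, +4), (-1, -2), (+0, -5), (+0, +2), (-3, +4) — a repeating cycle of length 4.
step 10: apply (-1, -2) → (-14, 0)
step 11: apply (+0, -5) → (-14, -5)

(-14, -5)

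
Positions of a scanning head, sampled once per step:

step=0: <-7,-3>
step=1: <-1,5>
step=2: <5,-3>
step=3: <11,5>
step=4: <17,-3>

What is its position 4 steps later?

<41,-3>

The first coordinate changes by +6 each step, so at step 8 it is -7 + 8·(6) = 41.
The second coordinate repeats the cycle [-3, 5] with period 2; step 8 mod 2 = 0, giving -3.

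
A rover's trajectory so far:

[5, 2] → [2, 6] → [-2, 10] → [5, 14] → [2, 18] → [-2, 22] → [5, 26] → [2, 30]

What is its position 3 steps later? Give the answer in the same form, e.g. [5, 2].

[2, 42]

The first coordinate repeats the cycle [5, 2, -2] with period 3; step 10 mod 3 = 1, giving 2.
The second coordinate changes by +4 each step, so at step 10 it is 2 + 10·(4) = 42.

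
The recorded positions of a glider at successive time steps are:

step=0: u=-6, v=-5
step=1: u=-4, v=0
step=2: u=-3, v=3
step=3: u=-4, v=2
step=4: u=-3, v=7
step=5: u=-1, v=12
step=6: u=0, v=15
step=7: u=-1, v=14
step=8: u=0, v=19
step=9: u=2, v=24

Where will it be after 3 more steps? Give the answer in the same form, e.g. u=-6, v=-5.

The moves between consecutive positions are (+2, +5), (+1, +3), (-1, -1), (+1, +5), (+2, +5), (+1, +3), (-1, -1), (+1, +5), (+2, +5); they repeat the 4-cycle [(+2, +5), (+1, +3), (-1, -1), (+1, +5)].
step 10: apply (+1, +3) → u=3, v=27
step 11: apply (-1, -1) → u=2, v=26
step 12: apply (+1, +5) → u=3, v=31

u=3, v=31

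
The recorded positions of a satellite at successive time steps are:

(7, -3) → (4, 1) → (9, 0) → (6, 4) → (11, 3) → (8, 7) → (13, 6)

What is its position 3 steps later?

(12, 13)

The moves between consecutive positions are (-3, +4), (+5, -1), (-3, +4), (+5, -1), (-3, +4), (+5, -1); they repeat the 2-cycle [(-3, +4), (+5, -1)].
step 7: apply (-3, +4) → (10, 10)
step 8: apply (+5, -1) → (15, 9)
step 9: apply (-3, +4) → (12, 13)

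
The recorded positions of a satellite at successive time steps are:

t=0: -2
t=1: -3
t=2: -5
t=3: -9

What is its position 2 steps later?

Consecutive displacements -1, -2, -4 scale by a factor of 2 each step.
step 4: -9 − 8 → -17
step 5: -17 − 16 → -33

-33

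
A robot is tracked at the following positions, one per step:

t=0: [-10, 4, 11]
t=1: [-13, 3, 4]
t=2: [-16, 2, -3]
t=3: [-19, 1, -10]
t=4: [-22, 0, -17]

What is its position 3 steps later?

[-31, -3, -38]

Each step adds [-3, -1, -7] to the position.
step 5: [-22, 0, -17] + [-3, -1, -7] → [-25, -1, -24]
step 6: [-25, -1, -24] + [-3, -1, -7] → [-28, -2, -31]
step 7: [-28, -2, -31] + [-3, -1, -7] → [-31, -3, -38]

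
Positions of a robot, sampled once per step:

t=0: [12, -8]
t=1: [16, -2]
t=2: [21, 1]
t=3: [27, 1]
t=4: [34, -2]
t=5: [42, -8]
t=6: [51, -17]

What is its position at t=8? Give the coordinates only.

[72, -44]

Successive displacements: [+4, +6], [+5, +3], [+6, +0], [+7, -3], [+8, -6], [+9, -9] — each changes by [+1, -3].
step 7: [51, -17] + [+10, -12] → [61, -29]
step 8: [61, -29] + [+11, -15] → [72, -44]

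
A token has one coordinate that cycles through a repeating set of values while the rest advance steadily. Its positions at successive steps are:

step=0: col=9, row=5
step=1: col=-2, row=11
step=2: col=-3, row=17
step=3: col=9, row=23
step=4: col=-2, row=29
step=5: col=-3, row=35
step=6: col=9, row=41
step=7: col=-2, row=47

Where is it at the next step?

The col coordinate repeats the cycle [9, -2, -3] with period 3; step 8 mod 3 = 2, giving -3.
The row coordinate changes by +6 each step, so at step 8 it is 5 + 8·(6) = 53.

col=-3, row=53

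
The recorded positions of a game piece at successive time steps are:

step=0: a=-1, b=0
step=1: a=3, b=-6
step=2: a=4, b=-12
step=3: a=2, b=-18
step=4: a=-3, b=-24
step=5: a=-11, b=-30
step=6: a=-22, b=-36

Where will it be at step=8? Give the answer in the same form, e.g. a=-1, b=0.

First differences are (+4, -6), (+1, -6), (-2, -6), (-5, -6), (-8, -6), (-11, -6); their common second difference is (-3, +0) (constant acceleration).
step 7: a=-22, b=-36 + (-14, -6) → a=-36, b=-42
step 8: a=-36, b=-42 + (-17, -6) → a=-53, b=-48

a=-53, b=-48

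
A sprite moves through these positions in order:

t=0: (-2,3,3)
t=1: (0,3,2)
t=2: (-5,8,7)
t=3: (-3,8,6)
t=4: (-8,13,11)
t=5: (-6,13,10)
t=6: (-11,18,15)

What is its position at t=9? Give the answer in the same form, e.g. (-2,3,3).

(-12,23,18)

Step-to-step displacements: (+2,+0,-1), (-5,+5,+5), (+2,+0,-1), (-5,+5,+5), (+2,+0,-1), (-5,+5,+5) — a repeating cycle of length 2.
step 7: apply (+2,+0,-1) → (-9,18,14)
step 8: apply (-5,+5,+5) → (-14,23,19)
step 9: apply (+2,+0,-1) → (-12,23,18)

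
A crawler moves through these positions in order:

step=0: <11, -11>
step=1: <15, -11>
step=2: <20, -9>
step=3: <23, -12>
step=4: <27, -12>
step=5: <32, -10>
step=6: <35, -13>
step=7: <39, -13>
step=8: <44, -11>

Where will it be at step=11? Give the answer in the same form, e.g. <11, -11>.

<56, -12>

The moves between consecutive positions are <+4, +0>, <+5, +2>, <+3, -3>, <+4, +0>, <+5, +2>, <+3, -3>, <+4, +0>, <+5, +2>; they repeat the 3-cycle [<+4, +0>, <+5, +2>, <+3, -3>].
step 9: apply <+3, -3> → <47, -14>
step 10: apply <+4, +0> → <51, -14>
step 11: apply <+5, +2> → <56, -12>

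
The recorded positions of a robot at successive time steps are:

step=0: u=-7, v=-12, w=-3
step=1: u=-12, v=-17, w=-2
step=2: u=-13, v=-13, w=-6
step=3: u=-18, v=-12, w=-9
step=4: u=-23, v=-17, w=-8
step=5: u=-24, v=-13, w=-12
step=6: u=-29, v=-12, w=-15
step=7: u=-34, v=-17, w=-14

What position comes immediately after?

Step-to-step displacements: (-5, -5, +1), (-1, +4, -4), (-5, +1, -3), (-5, -5, +1), (-1, +4, -4), (-5, +1, -3), (-5, -5, +1) — a repeating cycle of length 3.
step 8: apply (-1, +4, -4) → u=-35, v=-13, w=-18

u=-35, v=-13, w=-18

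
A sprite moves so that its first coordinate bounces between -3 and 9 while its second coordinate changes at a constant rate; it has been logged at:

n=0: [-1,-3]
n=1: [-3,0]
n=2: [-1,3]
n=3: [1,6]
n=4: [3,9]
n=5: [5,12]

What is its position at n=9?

The first coordinate reflects between -3 and 9, moving 2 per step.
  step 6: 5 → 7
  step 7: 7 → 9
  step 8: 9 → 7
  step 9: 7 → 5
The second coordinate changes by +3 each step: at step 9 it is 24.

[5,24]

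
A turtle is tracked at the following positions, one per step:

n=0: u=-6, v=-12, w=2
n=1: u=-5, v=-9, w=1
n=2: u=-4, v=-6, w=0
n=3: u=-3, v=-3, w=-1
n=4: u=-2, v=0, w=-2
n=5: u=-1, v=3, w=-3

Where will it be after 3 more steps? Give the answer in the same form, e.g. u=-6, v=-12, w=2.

u=2, v=12, w=-6

Each step adds (+1,+3,-1) to the position.
step 6: u=-1, v=3, w=-3 + (+1,+3,-1) → u=0, v=6, w=-4
step 7: u=0, v=6, w=-4 + (+1,+3,-1) → u=1, v=9, w=-5
step 8: u=1, v=9, w=-5 + (+1,+3,-1) → u=2, v=12, w=-6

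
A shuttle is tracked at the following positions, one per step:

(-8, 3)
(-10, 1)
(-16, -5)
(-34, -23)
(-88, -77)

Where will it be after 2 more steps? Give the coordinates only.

Consecutive displacements (-2, -2), (-6, -6), (-18, -18), (-54, -54) scale by a factor of 3 each step.
step 5: (-88, -77) + (-162, -162) → (-250, -239)
step 6: (-250, -239) + (-486, -486) → (-736, -725)

(-736, -725)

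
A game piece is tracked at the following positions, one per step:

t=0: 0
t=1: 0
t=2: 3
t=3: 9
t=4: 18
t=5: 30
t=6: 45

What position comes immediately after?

63

Successive displacements: +0, +3, +6, +9, +12, +15 — each changes by +3.
step 7: 45 + 18 → 63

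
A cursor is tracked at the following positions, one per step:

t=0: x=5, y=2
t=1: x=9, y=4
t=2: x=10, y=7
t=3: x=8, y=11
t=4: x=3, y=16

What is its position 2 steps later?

Taking differences between consecutive positions: (+4, +2), (+1, +3), (-2, +4), (-5, +5). These grow by (-3, +1) each step.
step 5: x=3, y=16 + (-8, +6) → x=-5, y=22
step 6: x=-5, y=22 + (-11, +7) → x=-16, y=29

x=-16, y=29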